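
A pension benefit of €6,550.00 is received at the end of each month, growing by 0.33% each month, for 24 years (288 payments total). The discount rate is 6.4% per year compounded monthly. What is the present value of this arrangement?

€1,423,256.80

Periodic rate r = 0.064/12 per month; n is counted in months.
Growing ordinary annuity: PV = PMT₁ × [1 − ((1+g)/(1+r))^n] / (r − g) = 6,550 × [1 − ((1+0.0033)/(1+r))^288] / (r − 0.0033) = €1,423,256.80.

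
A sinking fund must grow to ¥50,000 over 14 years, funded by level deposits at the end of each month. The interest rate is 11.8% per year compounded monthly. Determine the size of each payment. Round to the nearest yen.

¥118

Level ordinary annuity; solve FV = PMT × [((1+r)^n − 1)/r] for PMT.
Periodic rate r = 0.118/12 per month; n is counted in months.
With n = 168: PMT = 50,000 / ([((1+r)^n − 1)/r]) = ¥118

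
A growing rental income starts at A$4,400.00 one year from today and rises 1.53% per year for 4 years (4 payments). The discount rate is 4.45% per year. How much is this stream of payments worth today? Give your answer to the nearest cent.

A$16,156.65

Periodic rate r = 0.0445 per year.
Growing ordinary annuity: PV = PMT₁ × [1 − ((1+g)/(1+r))^n] / (r − g) = 4,400 × [1 − ((1+0.0153)/(1+r))^4] / (r − 0.0153) = A$16,156.65.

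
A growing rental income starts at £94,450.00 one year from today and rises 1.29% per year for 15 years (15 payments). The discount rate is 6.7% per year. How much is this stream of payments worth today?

£945,938.68

Periodic rate r = 0.067 per year.
Growing ordinary annuity: PV = PMT₁ × [1 − ((1+g)/(1+r))^n] / (r − g) = 94,450 × [1 − ((1+0.0129)/(1+r))^15] / (r − 0.0129) = £945,938.68.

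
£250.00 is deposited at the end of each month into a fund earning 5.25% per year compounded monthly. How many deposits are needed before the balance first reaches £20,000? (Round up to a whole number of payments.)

Periodic rate r = 0.0525/12 per month; n is counted in months.
Ordinary annuity FV: 20,000 = 250 × [((1+r)^n − 1)/r].
(1+r)^n = 1 + 20,000 × r / 250, so n = ln(1 + 20,000·r/250) / ln(1+r) = 68.75.
Round up to a whole number of payments: n = 69.

69 payments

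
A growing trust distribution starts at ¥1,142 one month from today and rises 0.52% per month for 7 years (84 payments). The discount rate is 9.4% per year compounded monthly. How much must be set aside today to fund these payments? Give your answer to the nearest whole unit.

¥85,561

Periodic rate r = 0.094/12 per month; n is counted in months.
Growing ordinary annuity: PV = PMT₁ × [1 − ((1+g)/(1+r))^n] / (r − g) = 1,142 × [1 − ((1+0.0052)/(1+r))^84] / (r − 0.0052) = ¥85,561.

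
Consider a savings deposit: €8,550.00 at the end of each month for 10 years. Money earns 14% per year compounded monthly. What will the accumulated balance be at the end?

This is an ordinary annuity: 120 deposits of €8,550.00 at the end of each month.
Periodic rate r = 0.14/12 per month; n is counted in months.
FV = PMT × [((1+r)^n − 1)/r] = 8,550 × [(1+r)^120 − 1] / r = €2,215,039.20

€2,215,039.20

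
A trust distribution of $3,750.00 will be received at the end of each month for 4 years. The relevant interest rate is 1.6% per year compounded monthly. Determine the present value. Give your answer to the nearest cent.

This is an ordinary annuity: 48 payments of $3,750.00 at the end of each month.
Periodic rate r = 0.016/12 per month; n is counted in months.
PV = PMT × [(1 − (1+r)^−n)/r] = 3,750 × [1 − (1+r)^−48] / r = $174,248.48

$174,248.48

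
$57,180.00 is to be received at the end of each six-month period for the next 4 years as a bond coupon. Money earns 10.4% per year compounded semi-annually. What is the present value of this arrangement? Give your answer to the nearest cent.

This is an ordinary annuity: 8 payments of $57,180.00 at the end of each six-month period.
Periodic rate r = 0.104/2 per half-year; n is counted in half-years.
PV = PMT × [(1 − (1+r)^−n)/r] = 57,180 × [1 − (1+r)^−8] / r = $366,596.96

$366,596.96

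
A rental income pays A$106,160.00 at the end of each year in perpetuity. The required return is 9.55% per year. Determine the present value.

A$1,111,623.04

Periodic rate r = 0.0955 per year.
Level perpetuity: PV = PMT / r = 106,160 / (0.0955) = A$1,111,623.04.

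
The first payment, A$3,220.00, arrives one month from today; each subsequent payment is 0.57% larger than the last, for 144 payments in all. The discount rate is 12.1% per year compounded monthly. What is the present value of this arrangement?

A$341,891.95

Periodic rate r = 0.121/12 per month; n is counted in months.
Growing ordinary annuity: PV = PMT₁ × [1 − ((1+g)/(1+r))^n] / (r − g) = 3,220 × [1 − ((1+0.0057)/(1+r))^144] / (r − 0.0057) = A$341,891.95.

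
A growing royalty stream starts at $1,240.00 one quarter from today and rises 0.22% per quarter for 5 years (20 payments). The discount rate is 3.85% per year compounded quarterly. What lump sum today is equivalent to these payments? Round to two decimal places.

$22,920.85

Periodic rate r = 0.0385/4 per quarter; n is counted in quarters.
Growing ordinary annuity: PV = PMT₁ × [1 − ((1+g)/(1+r))^n] / (r − g) = 1,240 × [1 − ((1+0.0022)/(1+r))^20] / (r − 0.0022) = $22,920.85.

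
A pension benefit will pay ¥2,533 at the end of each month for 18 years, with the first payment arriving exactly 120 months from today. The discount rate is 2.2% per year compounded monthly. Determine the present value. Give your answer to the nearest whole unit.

¥363,033

Ordinary annuity of 216 payments, first payment at period 120.
Periodic rate r = 0.022/12 per month; n is counted in months.
The ordinary-annuity PV formula values the stream one period before the first payment (period 119); discount that back 119 periods:
PV₀ = 2,533 × [1 − (1+r)^−216] / r × (1+r)^−119 = ¥363,033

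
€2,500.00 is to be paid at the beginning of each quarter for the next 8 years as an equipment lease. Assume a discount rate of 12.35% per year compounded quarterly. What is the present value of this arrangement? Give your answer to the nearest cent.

€51,925.48

This is an annuity due: 32 payments of €2,500.00 at the beginning of each quarter.
Periodic rate r = 0.1235/4 per quarter; n is counted in quarters.
PV = PMT × [(1 − (1+r)^−n)/r] × (1+r) = 2,500 × [1 − (1+r)^−32] / r × (1+r) = €51,925.48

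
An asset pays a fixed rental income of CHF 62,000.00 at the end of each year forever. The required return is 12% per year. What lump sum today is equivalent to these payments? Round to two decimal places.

CHF 516,666.67

Periodic rate r = 0.12 per year.
Level perpetuity: PV = PMT / r = 62,000 / (0.12) = CHF 516,666.67.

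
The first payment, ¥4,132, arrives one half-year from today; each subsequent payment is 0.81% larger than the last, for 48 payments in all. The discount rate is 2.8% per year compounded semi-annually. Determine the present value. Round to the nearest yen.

Periodic rate r = 0.028/2 per half-year; n is counted in half-years.
Growing ordinary annuity: PV = PMT₁ × [1 − ((1+g)/(1+r))^n] / (r − g) = 4,132 × [1 − ((1+0.0081)/(1+r))^48] / (r − 0.0081) = ¥171,090.

¥171,090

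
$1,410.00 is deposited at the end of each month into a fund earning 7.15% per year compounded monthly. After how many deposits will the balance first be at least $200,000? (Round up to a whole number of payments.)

104 payments

Periodic rate r = 0.0715/12 per month; n is counted in months.
Ordinary annuity FV: 200,000 = 1,410 × [((1+r)^n − 1)/r].
(1+r)^n = 1 + 200,000 × r / 1,410, so n = ln(1 + 200,000·r/1,410) / ln(1+r) = 103.11.
Round up to a whole number of payments: n = 104.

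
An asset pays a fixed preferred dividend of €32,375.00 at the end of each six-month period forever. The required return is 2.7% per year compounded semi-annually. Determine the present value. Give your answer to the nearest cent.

€2,398,148.15

Periodic rate r = 0.027/2 per half-year.
Level perpetuity: PV = PMT / r = 32,375 / (0.027/2) = €2,398,148.15.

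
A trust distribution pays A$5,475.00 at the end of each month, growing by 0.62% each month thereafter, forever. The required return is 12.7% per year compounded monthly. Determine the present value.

Periodic rate r = 0.127/12 per month.
Growing perpetuity (Gordon): PV = PMT₁ / (r − g) = 5,475 / (r − 0.0062) = A$1,249,049.43.

A$1,249,049.43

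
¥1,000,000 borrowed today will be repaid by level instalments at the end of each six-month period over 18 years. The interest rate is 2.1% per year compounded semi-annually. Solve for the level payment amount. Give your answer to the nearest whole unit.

¥33,502

Level ordinary annuity; solve PV = PMT × [(1 − (1+r)^−n)/r] for PMT.
Periodic rate r = 0.021/2 per half-year; n is counted in half-years.
With n = 36: PMT = 1,000,000 / ([(1 − (1+r)^−n)/r]) = ¥33,502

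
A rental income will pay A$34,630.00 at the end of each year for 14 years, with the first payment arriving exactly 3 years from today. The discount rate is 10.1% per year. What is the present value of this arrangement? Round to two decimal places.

A$209,308.43

Ordinary annuity of 14 payments, first payment at period 3.
Periodic rate r = 0.101 per year.
The ordinary-annuity PV formula values the stream one period before the first payment (period 2); discount that back 2 periods:
PV₀ = 34,630 × [1 − (1+r)^−14] / r × (1+r)^−2 = A$209,308.43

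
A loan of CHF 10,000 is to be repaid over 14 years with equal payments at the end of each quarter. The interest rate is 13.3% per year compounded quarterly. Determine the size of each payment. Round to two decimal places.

Level ordinary annuity; solve PV = PMT × [(1 − (1+r)^−n)/r] for PMT.
Periodic rate r = 0.133/4 per quarter; n is counted in quarters.
With n = 56: PMT = 10,000 / ([(1 − (1+r)^−n)/r]) = CHF 395.90

CHF 395.90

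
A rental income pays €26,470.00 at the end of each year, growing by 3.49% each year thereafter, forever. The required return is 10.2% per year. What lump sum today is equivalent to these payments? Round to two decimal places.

€394,485.84

Periodic rate r = 0.102 per year.
Growing perpetuity (Gordon): PV = PMT₁ / (r − g) = 26,470 / (r − 0.0349) = €394,485.84.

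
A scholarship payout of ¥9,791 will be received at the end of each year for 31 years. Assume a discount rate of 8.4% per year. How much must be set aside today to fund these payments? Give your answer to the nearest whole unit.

This is an ordinary annuity: 31 payments of ¥9,791 at the end of each year.
Periodic rate r = 0.084 per year.
PV = PMT × [(1 − (1+r)^−n)/r] = 9,791 × [1 − (1+r)^−31] / r = ¥106,996

¥106,996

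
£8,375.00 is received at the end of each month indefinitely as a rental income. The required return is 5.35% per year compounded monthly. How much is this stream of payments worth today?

£1,878,504.67

Periodic rate r = 0.0535/12 per month.
Level perpetuity: PV = PMT / r = 8,375 / (0.0535/12) = £1,878,504.67.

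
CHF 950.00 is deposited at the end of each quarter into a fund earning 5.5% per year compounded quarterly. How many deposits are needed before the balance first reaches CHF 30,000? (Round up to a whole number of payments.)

27 payments

Periodic rate r = 0.055/4 per quarter; n is counted in quarters.
Ordinary annuity FV: 30,000 = 950 × [((1+r)^n − 1)/r].
(1+r)^n = 1 + 30,000 × r / 950, so n = ln(1 + 30,000·r/950) / ln(1+r) = 26.41.
Round up to a whole number of payments: n = 27.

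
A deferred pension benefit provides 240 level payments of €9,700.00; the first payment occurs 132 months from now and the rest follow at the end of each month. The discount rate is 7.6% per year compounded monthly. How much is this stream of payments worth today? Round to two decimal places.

€522,615.94

Ordinary annuity of 240 payments, first payment at period 132.
Periodic rate r = 0.076/12 per month; n is counted in months.
The ordinary-annuity PV formula values the stream one period before the first payment (period 131); discount that back 131 periods:
PV₀ = 9,700 × [1 − (1+r)^−240] / r × (1+r)^−131 = €522,615.94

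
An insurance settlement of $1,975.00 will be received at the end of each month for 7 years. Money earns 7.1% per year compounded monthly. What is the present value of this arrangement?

$130,435.26

This is an ordinary annuity: 84 payments of $1,975.00 at the end of each month.
Periodic rate r = 0.071/12 per month; n is counted in months.
PV = PMT × [(1 − (1+r)^−n)/r] = 1,975 × [1 − (1+r)^−84] / r = $130,435.26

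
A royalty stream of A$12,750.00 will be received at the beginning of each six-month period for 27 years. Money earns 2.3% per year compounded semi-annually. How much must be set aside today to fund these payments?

This is an annuity due: 54 payments of A$12,750.00 at the beginning of each six-month period.
Periodic rate r = 0.023/2 per half-year; n is counted in half-years.
PV = PMT × [(1 − (1+r)^−n)/r] × (1+r) = 12,750 × [1 − (1+r)^−54] / r × (1+r) = A$516,633.75

A$516,633.75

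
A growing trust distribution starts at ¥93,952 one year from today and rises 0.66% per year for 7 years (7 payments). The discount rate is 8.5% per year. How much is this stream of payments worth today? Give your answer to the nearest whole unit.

Periodic rate r = 0.085 per year.
Growing ordinary annuity: PV = PMT₁ × [1 − ((1+g)/(1+r))^n] / (r − g) = 93,952 × [1 − ((1+0.0066)/(1+r))^7] / (r − 0.0066) = ¥489,475.

¥489,475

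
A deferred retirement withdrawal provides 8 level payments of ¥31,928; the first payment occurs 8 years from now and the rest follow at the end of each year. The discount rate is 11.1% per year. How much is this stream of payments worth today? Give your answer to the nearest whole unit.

¥78,362

Ordinary annuity of 8 payments, first payment at period 8.
Periodic rate r = 0.111 per year.
The ordinary-annuity PV formula values the stream one period before the first payment (period 7); discount that back 7 periods:
PV₀ = 31,928 × [1 − (1+r)^−8] / r × (1+r)^−7 = ¥78,362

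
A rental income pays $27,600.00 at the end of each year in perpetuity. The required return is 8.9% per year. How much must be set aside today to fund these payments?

Periodic rate r = 0.089 per year.
Level perpetuity: PV = PMT / r = 27,600 / (0.089) = $310,112.36.

$310,112.36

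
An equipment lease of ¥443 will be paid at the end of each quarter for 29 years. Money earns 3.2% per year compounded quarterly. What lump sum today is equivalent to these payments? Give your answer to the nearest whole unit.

¥33,402

This is an ordinary annuity: 116 payments of ¥443 at the end of each quarter.
Periodic rate r = 0.032/4 per quarter; n is counted in quarters.
PV = PMT × [(1 − (1+r)^−n)/r] = 443 × [1 − (1+r)^−116] / r = ¥33,402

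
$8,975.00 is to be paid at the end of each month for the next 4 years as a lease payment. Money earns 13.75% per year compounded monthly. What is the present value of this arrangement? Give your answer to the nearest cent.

$329,948.26

This is an ordinary annuity: 48 payments of $8,975.00 at the end of each month.
Periodic rate r = 0.1375/12 per month; n is counted in months.
PV = PMT × [(1 − (1+r)^−n)/r] = 8,975 × [1 − (1+r)^−48] / r = $329,948.26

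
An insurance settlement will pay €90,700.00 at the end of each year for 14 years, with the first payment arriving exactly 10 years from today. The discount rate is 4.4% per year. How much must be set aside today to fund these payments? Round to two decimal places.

€633,431.74

Ordinary annuity of 14 payments, first payment at period 10.
Periodic rate r = 0.044 per year.
The ordinary-annuity PV formula values the stream one period before the first payment (period 9); discount that back 9 periods:
PV₀ = 90,700 × [1 − (1+r)^−14] / r × (1+r)^−9 = €633,431.74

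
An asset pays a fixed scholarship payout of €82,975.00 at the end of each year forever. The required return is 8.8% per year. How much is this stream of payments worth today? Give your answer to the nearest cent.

Periodic rate r = 0.088 per year.
Level perpetuity: PV = PMT / r = 82,975 / (0.088) = €942,897.73.

€942,897.73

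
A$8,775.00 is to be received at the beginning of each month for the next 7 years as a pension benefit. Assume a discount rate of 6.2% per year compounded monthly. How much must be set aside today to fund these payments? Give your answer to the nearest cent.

This is an annuity due: 84 payments of A$8,775.00 at the beginning of each month.
Periodic rate r = 0.062/12 per month; n is counted in months.
PV = PMT × [(1 − (1+r)^−n)/r] × (1+r) = 8,775 × [1 − (1+r)^−84] / r × (1+r) = A$599,834.30

A$599,834.30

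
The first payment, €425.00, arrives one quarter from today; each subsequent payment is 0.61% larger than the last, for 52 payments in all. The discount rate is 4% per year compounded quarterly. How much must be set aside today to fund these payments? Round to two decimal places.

Periodic rate r = 0.04/4 per quarter; n is counted in quarters.
Growing ordinary annuity: PV = PMT₁ × [1 − ((1+g)/(1+r))^n] / (r − g) = 425 × [1 − ((1+0.0061)/(1+r))^52] / (r − 0.0061) = €19,858.98.

€19,858.98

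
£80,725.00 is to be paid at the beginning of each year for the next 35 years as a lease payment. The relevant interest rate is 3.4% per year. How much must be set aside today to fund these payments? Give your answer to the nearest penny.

£1,693,207.51

This is an annuity due: 35 payments of £80,725.00 at the beginning of each year.
Periodic rate r = 0.034 per year.
PV = PMT × [(1 − (1+r)^−n)/r] × (1+r) = 80,725 × [1 − (1+r)^−35] / r × (1+r) = £1,693,207.51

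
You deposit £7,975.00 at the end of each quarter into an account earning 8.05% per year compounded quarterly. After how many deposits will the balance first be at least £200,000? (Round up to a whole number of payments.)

21 payments

Periodic rate r = 0.0805/4 per quarter; n is counted in quarters.
Ordinary annuity FV: 200,000 = 7,975 × [((1+r)^n − 1)/r].
(1+r)^n = 1 + 200,000 × r / 7,975, so n = ln(1 + 200,000·r/7,975) / ln(1+r) = 20.51.
Round up to a whole number of payments: n = 21.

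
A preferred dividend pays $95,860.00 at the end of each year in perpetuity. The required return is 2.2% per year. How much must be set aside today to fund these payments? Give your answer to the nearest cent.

Periodic rate r = 0.022 per year.
Level perpetuity: PV = PMT / r = 95,860 / (0.022) = $4,357,272.73.

$4,357,272.73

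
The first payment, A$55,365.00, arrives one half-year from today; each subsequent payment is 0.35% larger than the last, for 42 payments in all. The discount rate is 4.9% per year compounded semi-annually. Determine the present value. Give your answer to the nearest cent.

Periodic rate r = 0.049/2 per half-year; n is counted in half-years.
Growing ordinary annuity: PV = PMT₁ × [1 − ((1+g)/(1+r))^n] / (r − g) = 55,365 × [1 − ((1+0.0035)/(1+r))^42] / (r − 0.0035) = A$1,531,731.00.

A$1,531,731.00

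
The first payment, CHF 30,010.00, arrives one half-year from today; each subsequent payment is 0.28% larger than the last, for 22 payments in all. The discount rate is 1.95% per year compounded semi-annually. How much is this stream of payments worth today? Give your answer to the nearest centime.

Periodic rate r = 0.0195/2 per half-year; n is counted in half-years.
Growing ordinary annuity: PV = PMT₁ × [1 − ((1+g)/(1+r))^n] / (r − g) = 30,010 × [1 − ((1+0.0028)/(1+r))^22] / (r − 0.0028) = CHF 608,690.50.

CHF 608,690.50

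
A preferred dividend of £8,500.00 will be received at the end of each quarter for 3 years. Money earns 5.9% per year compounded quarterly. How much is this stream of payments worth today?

£92,858.34

This is an ordinary annuity: 12 payments of £8,500.00 at the end of each quarter.
Periodic rate r = 0.059/4 per quarter; n is counted in quarters.
PV = PMT × [(1 − (1+r)^−n)/r] = 8,500 × [1 − (1+r)^−12] / r = £92,858.34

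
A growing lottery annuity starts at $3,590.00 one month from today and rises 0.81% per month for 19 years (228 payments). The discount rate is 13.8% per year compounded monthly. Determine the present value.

$565,858.26

Periodic rate r = 0.138/12 per month; n is counted in months.
Growing ordinary annuity: PV = PMT₁ × [1 − ((1+g)/(1+r))^n] / (r − g) = 3,590 × [1 − ((1+0.0081)/(1+r))^228] / (r − 0.0081) = $565,858.26.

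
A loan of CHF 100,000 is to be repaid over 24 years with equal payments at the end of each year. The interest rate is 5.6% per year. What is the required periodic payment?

Level ordinary annuity; solve PV = PMT × [(1 − (1+r)^−n)/r] for PMT.
Periodic rate r = 0.056 per year.
With n = 24: PMT = 100,000 / ([(1 − (1+r)^−n)/r]) = CHF 7,675.83

CHF 7,675.83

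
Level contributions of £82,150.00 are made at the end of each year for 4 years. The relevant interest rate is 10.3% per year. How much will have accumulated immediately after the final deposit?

This is an ordinary annuity: 4 deposits of £82,150.00 at the end of each year.
Periodic rate r = 0.103 per year.
FV = PMT × [((1+r)^n − 1)/r] = 82,150 × [(1+r)^4 − 1] / r = £382,944.58

£382,944.58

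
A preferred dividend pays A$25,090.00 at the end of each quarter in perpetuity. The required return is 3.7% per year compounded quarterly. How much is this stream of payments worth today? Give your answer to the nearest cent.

A$2,712,432.43

Periodic rate r = 0.037/4 per quarter.
Level perpetuity: PV = PMT / r = 25,090 / (0.037/4) = A$2,712,432.43.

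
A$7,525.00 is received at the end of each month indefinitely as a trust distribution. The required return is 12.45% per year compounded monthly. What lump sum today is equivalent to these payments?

A$725,301.20

Periodic rate r = 0.1245/12 per month.
Level perpetuity: PV = PMT / r = 7,525 / (0.1245/12) = A$725,301.20.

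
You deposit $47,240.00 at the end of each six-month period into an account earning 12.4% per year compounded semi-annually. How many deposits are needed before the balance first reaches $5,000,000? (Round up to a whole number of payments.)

34 payments

Periodic rate r = 0.124/2 per half-year; n is counted in half-years.
Ordinary annuity FV: 5,000,000 = 47,240 × [((1+r)^n − 1)/r].
(1+r)^n = 1 + 5,000,000 × r / 47,240, so n = ln(1 + 5,000,000·r/47,240) / ln(1+r) = 33.63.
Round up to a whole number of payments: n = 34.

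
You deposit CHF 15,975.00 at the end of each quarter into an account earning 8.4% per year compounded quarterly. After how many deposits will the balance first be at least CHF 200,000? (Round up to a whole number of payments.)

Periodic rate r = 0.084/4 per quarter; n is counted in quarters.
Ordinary annuity FV: 200,000 = 15,975 × [((1+r)^n − 1)/r].
(1+r)^n = 1 + 200,000 × r / 15,975, so n = ln(1 + 200,000·r/15,975) / ln(1+r) = 11.23.
Round up to a whole number of payments: n = 12.

12 payments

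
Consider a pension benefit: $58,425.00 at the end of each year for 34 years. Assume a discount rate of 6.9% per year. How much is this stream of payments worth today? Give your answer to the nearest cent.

$759,138.41

This is an ordinary annuity: 34 payments of $58,425.00 at the end of each year.
Periodic rate r = 0.069 per year.
PV = PMT × [(1 − (1+r)^−n)/r] = 58,425 × [1 − (1+r)^−34] / r = $759,138.41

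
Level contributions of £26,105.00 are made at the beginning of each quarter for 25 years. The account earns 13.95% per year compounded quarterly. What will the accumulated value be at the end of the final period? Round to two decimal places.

This is an annuity due: 100 deposits of £26,105.00 at the beginning of each quarter.
Periodic rate r = 0.1395/4 per quarter; n is counted in quarters.
FV = PMT × [((1+r)^n − 1)/r] × (1+r) = 26,105 × [(1+r)^100 − 1] / r × (1+r) = £23,097,261.81

£23,097,261.81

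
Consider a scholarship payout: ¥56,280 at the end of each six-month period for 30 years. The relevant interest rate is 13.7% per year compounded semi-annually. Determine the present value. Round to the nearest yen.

This is an ordinary annuity: 60 payments of ¥56,280 at the end of each six-month period.
Periodic rate r = 0.137/2 per half-year; n is counted in half-years.
PV = PMT × [(1 − (1+r)^−n)/r] = 56,280 × [1 − (1+r)^−60] / r = ¥806,182

¥806,182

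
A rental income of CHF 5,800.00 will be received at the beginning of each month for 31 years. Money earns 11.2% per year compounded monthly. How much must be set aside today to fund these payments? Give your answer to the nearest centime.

This is an annuity due: 372 payments of CHF 5,800.00 at the beginning of each month.
Periodic rate r = 0.112/12 per month; n is counted in months.
PV = PMT × [(1 − (1+r)^−n)/r] × (1+r) = 5,800 × [1 − (1+r)^−372] / r × (1+r) = CHF 607,433.88

CHF 607,433.88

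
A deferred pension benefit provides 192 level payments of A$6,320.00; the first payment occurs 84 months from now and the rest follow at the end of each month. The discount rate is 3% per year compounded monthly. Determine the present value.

A$782,569.01

Ordinary annuity of 192 payments, first payment at period 84.
Periodic rate r = 0.03/12 per month; n is counted in months.
The ordinary-annuity PV formula values the stream one period before the first payment (period 83); discount that back 83 periods:
PV₀ = 6,320 × [1 − (1+r)^−192] / r × (1+r)^−83 = A$782,569.01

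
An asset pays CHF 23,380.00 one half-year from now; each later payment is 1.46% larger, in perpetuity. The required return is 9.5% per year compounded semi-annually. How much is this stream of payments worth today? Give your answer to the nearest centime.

CHF 710,638.30

Periodic rate r = 0.095/2 per half-year.
Growing perpetuity (Gordon): PV = PMT₁ / (r − g) = 23,380 / (r − 0.0146) = CHF 710,638.30.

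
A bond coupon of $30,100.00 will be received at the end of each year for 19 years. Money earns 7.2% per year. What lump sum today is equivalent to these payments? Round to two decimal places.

$306,489.24

This is an ordinary annuity: 19 payments of $30,100.00 at the end of each year.
Periodic rate r = 0.072 per year.
PV = PMT × [(1 − (1+r)^−n)/r] = 30,100 × [1 − (1+r)^−19] / r = $306,489.24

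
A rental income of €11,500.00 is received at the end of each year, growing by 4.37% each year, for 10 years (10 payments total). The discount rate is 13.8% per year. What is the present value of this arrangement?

€70,603.59

Periodic rate r = 0.138 per year.
Growing ordinary annuity: PV = PMT₁ × [1 − ((1+g)/(1+r))^n] / (r − g) = 11,500 × [1 − ((1+0.0437)/(1+r))^10] / (r − 0.0437) = €70,603.59.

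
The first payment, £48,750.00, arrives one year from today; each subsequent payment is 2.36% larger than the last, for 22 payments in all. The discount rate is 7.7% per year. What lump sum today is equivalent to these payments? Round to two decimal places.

£614,689.52

Periodic rate r = 0.077 per year.
Growing ordinary annuity: PV = PMT₁ × [1 − ((1+g)/(1+r))^n] / (r − g) = 48,750 × [1 − ((1+0.0236)/(1+r))^22] / (r − 0.0236) = £614,689.52.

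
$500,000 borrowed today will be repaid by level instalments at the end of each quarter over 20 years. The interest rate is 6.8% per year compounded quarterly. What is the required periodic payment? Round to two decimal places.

$11,480.46

Level ordinary annuity; solve PV = PMT × [(1 − (1+r)^−n)/r] for PMT.
Periodic rate r = 0.068/4 per quarter; n is counted in quarters.
With n = 80: PMT = 500,000 / ([(1 − (1+r)^−n)/r]) = $11,480.46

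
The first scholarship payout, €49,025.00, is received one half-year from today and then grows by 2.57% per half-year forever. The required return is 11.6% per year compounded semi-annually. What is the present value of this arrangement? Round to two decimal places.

Periodic rate r = 0.116/2 per half-year.
Growing perpetuity (Gordon): PV = PMT₁ / (r − g) = 49,025 / (r − 0.0257) = €1,517,801.86.

€1,517,801.86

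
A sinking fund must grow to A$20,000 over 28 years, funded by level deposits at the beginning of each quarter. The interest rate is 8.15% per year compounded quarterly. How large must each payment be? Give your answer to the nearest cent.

Level annuity due; solve FV = PMT × [((1+r)^n − 1)/r] × (1+r) for PMT.
Periodic rate r = 0.0815/4 per quarter; n is counted in quarters.
With n = 112: PMT = 20,000 / ([((1+r)^n − 1)/r] × (1+r)) = A$46.58

A$46.58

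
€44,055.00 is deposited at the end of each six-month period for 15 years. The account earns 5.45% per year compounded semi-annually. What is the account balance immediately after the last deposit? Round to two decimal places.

This is an ordinary annuity: 30 deposits of €44,055.00 at the end of each six-month period.
Periodic rate r = 0.0545/2 per half-year; n is counted in half-years.
FV = PMT × [((1+r)^n − 1)/r] = 44,055 × [(1+r)^30 − 1] / r = €2,005,008.79

€2,005,008.79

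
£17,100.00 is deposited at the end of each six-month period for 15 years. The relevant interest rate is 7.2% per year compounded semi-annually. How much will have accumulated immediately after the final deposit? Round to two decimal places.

£897,417.58

This is an ordinary annuity: 30 deposits of £17,100.00 at the end of each six-month period.
Periodic rate r = 0.072/2 per half-year; n is counted in half-years.
FV = PMT × [((1+r)^n − 1)/r] = 17,100 × [(1+r)^30 − 1] / r = £897,417.58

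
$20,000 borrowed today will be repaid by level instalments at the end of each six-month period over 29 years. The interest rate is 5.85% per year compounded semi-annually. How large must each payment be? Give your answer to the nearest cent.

$720.30

Level ordinary annuity; solve PV = PMT × [(1 − (1+r)^−n)/r] for PMT.
Periodic rate r = 0.0585/2 per half-year; n is counted in half-years.
With n = 58: PMT = 20,000 / ([(1 − (1+r)^−n)/r]) = $720.30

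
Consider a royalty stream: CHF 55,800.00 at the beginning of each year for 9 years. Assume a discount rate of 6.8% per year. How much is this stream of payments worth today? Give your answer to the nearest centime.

This is an annuity due: 9 payments of CHF 55,800.00 at the beginning of each year.
Periodic rate r = 0.068 per year.
PV = PMT × [(1 − (1+r)^−n)/r] × (1+r) = 55,800 × [1 − (1+r)^−9] / r × (1+r) = CHF 391,596.44

CHF 391,596.44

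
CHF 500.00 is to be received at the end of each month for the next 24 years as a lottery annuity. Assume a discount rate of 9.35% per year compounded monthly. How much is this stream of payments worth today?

CHF 57,307.40

This is an ordinary annuity: 288 payments of CHF 500.00 at the end of each month.
Periodic rate r = 0.0935/12 per month; n is counted in months.
PV = PMT × [(1 − (1+r)^−n)/r] = 500 × [1 − (1+r)^−288] / r = CHF 57,307.40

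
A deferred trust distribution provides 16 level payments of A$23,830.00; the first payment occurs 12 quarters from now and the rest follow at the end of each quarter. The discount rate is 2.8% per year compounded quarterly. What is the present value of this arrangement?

Ordinary annuity of 16 payments, first payment at period 12.
Periodic rate r = 0.028/4 per quarter; n is counted in quarters.
The ordinary-annuity PV formula values the stream one period before the first payment (period 11); discount that back 11 periods:
PV₀ = 23,830 × [1 − (1+r)^−16] / r × (1+r)^−11 = A$332,961.38

A$332,961.38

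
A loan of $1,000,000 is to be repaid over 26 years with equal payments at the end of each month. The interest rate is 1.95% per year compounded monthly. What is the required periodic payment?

Level ordinary annuity; solve PV = PMT × [(1 − (1+r)^−n)/r] for PMT.
Periodic rate r = 0.0195/12 per month; n is counted in months.
With n = 312: PMT = 1,000,000 / ([(1 − (1+r)^−n)/r]) = $4,088.54

$4,088.54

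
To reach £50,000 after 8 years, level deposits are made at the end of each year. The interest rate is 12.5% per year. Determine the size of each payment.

£3,991.61

Level ordinary annuity; solve FV = PMT × [((1+r)^n − 1)/r] for PMT.
Periodic rate r = 0.125 per year.
With n = 8: PMT = 50,000 / ([((1+r)^n − 1)/r]) = £3,991.61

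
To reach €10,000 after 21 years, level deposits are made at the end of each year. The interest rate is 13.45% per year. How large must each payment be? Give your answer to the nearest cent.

€102.25

Level ordinary annuity; solve FV = PMT × [((1+r)^n − 1)/r] for PMT.
Periodic rate r = 0.1345 per year.
With n = 21: PMT = 10,000 / ([((1+r)^n − 1)/r]) = €102.25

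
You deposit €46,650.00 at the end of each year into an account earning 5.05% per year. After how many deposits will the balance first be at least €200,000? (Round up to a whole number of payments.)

Periodic rate r = 0.0505 per year.
Ordinary annuity FV: 200,000 = 46,650 × [((1+r)^n − 1)/r].
(1+r)^n = 1 + 200,000 × r / 46,650, so n = ln(1 + 200,000·r/46,650) / ln(1+r) = 3.98.
Round up to a whole number of payments: n = 4.

4 payments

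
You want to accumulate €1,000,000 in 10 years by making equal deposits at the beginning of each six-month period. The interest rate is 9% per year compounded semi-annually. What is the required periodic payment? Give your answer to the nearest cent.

Level annuity due; solve FV = PMT × [((1+r)^n − 1)/r] × (1+r) for PMT.
Periodic rate r = 0.09/2 per half-year; n is counted in half-years.
With n = 20: PMT = 1,000,000 / ([((1+r)^n − 1)/r] × (1+r)) = €30,503.49

€30,503.49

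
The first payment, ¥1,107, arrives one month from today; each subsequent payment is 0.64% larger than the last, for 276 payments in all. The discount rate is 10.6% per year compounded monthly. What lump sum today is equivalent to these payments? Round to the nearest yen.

¥221,328

Periodic rate r = 0.106/12 per month; n is counted in months.
Growing ordinary annuity: PV = PMT₁ × [1 − ((1+g)/(1+r))^n] / (r − g) = 1,107 × [1 − ((1+0.0064)/(1+r))^276] / (r − 0.0064) = ¥221,328.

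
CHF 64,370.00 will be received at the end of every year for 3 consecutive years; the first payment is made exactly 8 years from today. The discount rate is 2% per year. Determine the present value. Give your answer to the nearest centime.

Ordinary annuity of 3 payments, first payment at period 8.
Periodic rate r = 0.02 per year.
The ordinary-annuity PV formula values the stream one period before the first payment (period 7); discount that back 7 periods:
PV₀ = 64,370 × [1 − (1+r)^−3] / r × (1+r)^−7 = CHF 161,606.93

CHF 161,606.93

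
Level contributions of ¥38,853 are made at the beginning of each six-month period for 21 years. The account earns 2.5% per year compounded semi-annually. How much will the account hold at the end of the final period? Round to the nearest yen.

¥2,155,654

This is an annuity due: 42 deposits of ¥38,853 at the beginning of each six-month period.
Periodic rate r = 0.025/2 per half-year; n is counted in half-years.
FV = PMT × [((1+r)^n − 1)/r] × (1+r) = 38,853 × [(1+r)^42 − 1] / r × (1+r) = ¥2,155,654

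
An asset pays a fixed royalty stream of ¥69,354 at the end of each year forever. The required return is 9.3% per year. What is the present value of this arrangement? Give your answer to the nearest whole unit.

Periodic rate r = 0.093 per year.
Level perpetuity: PV = PMT / r = 69,354 / (0.093) = ¥745,742.

¥745,742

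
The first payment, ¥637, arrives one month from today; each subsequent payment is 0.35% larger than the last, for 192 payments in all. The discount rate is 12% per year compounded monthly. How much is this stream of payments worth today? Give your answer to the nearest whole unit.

Periodic rate r = 0.12/12 per month; n is counted in months.
Growing ordinary annuity: PV = PMT₁ × [1 − ((1+g)/(1+r))^n] / (r − g) = 637 × [1 − ((1+0.0035)/(1+r))^192] / (r − 0.0035) = ¥69,630.

¥69,630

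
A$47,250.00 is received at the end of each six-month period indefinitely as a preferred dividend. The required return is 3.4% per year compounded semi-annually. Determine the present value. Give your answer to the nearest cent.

Periodic rate r = 0.034/2 per half-year.
Level perpetuity: PV = PMT / r = 47,250 / (0.034/2) = A$2,779,411.76.

A$2,779,411.76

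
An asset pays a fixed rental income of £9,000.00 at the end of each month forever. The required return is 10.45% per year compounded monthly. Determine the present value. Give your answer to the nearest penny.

Periodic rate r = 0.1045/12 per month.
Level perpetuity: PV = PMT / r = 9,000 / (0.1045/12) = £1,033,492.82.

£1,033,492.82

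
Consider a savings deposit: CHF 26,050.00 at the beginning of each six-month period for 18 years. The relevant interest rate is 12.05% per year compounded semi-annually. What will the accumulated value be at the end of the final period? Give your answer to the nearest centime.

This is an annuity due: 36 deposits of CHF 26,050.00 at the beginning of each six-month period.
Periodic rate r = 0.1205/2 per half-year; n is counted in half-years.
FV = PMT × [((1+r)^n − 1)/r] × (1+r) = 26,050 × [(1+r)^36 − 1] / r × (1+r) = CHF 3,308,250.56

CHF 3,308,250.56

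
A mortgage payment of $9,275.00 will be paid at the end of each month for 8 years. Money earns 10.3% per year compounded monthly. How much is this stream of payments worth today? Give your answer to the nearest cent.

$604,889.96

This is an ordinary annuity: 96 payments of $9,275.00 at the end of each month.
Periodic rate r = 0.103/12 per month; n is counted in months.
PV = PMT × [(1 − (1+r)^−n)/r] = 9,275 × [1 − (1+r)^−96] / r = $604,889.96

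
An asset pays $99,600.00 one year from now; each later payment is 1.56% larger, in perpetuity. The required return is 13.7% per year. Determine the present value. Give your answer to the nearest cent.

Periodic rate r = 0.137 per year.
Growing perpetuity (Gordon): PV = PMT₁ / (r − g) = 99,600 / (r − 0.0156) = $820,428.34.

$820,428.34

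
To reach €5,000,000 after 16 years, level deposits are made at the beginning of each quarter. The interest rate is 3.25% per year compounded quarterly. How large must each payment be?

€59,392.41

Level annuity due; solve FV = PMT × [((1+r)^n − 1)/r] × (1+r) for PMT.
Periodic rate r = 0.0325/4 per quarter; n is counted in quarters.
With n = 64: PMT = 5,000,000 / ([((1+r)^n − 1)/r] × (1+r)) = €59,392.41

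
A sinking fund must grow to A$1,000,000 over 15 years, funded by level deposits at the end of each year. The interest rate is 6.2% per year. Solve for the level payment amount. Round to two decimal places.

A$42,312.49

Level ordinary annuity; solve FV = PMT × [((1+r)^n − 1)/r] for PMT.
Periodic rate r = 0.062 per year.
With n = 15: PMT = 1,000,000 / ([((1+r)^n − 1)/r]) = A$42,312.49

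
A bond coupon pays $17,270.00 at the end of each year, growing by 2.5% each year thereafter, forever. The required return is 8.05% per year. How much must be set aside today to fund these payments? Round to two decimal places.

Periodic rate r = 0.0805 per year.
Growing perpetuity (Gordon): PV = PMT₁ / (r − g) = 17,270 / (r − 0.025) = $311,171.17.

$311,171.17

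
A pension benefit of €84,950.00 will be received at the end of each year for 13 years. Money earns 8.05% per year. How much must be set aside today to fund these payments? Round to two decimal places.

€669,583.20

This is an ordinary annuity: 13 payments of €84,950.00 at the end of each year.
Periodic rate r = 0.0805 per year.
PV = PMT × [(1 − (1+r)^−n)/r] = 84,950 × [1 − (1+r)^−13] / r = €669,583.20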